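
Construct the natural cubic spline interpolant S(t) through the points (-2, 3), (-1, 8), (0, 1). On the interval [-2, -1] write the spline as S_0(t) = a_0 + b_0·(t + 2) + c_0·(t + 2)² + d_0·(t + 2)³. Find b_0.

8

Let m_i = S''(x_i). Step sizes h_i = 1, 1; slopes of the chords Δ_i = (y_(i+1) - y_i)/h_i = 5, -7.
  1·m_0 + 4·m_1 + 1·m_2 = 6(Δ_1 - Δ_0) = -72
Natural end conditions: m_0 = m_2 = 0.
Forward elimination and back-substitution give m_0 = 0, m_1 = -18, m_2 = 0.
On [-2, -1], with S_0(t) = a_0 + b_0·(t + 2) + c_0·(t + 2)² + d_0·(t + 2)³: c_0 = m_0/2 = 0, d_0 = (m_1 - m_0)/(6h_0) = -3, b_0 = Δ_0 - h_0(2m_0 + m_1)/6 = 8.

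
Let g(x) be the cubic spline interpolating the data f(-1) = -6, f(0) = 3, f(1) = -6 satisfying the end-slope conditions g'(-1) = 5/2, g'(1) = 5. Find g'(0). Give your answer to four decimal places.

Put M_i = g'' at the i-th knot. Here h = (1, 1) and Δ = (9, -9), so the interior equations h_(i-1)·M_(i-1) + 2(h_(i-1)+h_i)·M_i + h_i·M_(i+1) = 6(Δ_i − Δ_(i-1)) read
  1·M_0 + 4·M_1 + 1·M_2 = 6(Δ_1 - Δ_0) = -108
Clamped end conditions give two more equations: 2h_0·M_0 + h_0·M_1 = 6(Δ_0 - g'(-1)) = 39 and h_1·M_1 + 2h_1·M_2 = 6(g'(1) - Δ_1) = 84.
Forward elimination and back-substitution give M_0 = 191/4, M_1 = -113/2, M_2 = 281/4.
On [0, 1], g'(x) = b_1 + 2c_1·x + 3d_1·x² with b_1 = Δ_1 - h_1(2M_1 + M_2)/6 = -15/8, c_1 = M_1/2 = -113/4, d_1 = (M_2 - M_1)/(6h_1) = 169/8. So g'(0) = -15/8.

-1.8750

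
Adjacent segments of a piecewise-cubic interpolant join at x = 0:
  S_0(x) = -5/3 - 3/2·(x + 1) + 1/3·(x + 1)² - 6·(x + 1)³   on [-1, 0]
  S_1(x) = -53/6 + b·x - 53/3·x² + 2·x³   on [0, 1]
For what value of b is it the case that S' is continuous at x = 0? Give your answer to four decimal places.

-18.8333

S_0'(x) = -3/2 + 2/3·(x + 1) - 18·(x + 1)², so S_0'(0) = -113/6. On the right, S_1'(0) = b, so b = -113/6.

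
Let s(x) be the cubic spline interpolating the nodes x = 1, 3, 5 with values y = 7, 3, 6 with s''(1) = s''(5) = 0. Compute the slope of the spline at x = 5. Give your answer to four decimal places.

2.3750

Let σ_i = s''(x_i). Step sizes h_i = 2, 2; slopes of the chords Δ_i = (y_(i+1) - y_i)/h_i = -2, 3/2.
  2·σ_0 + 8·σ_1 + 2·σ_2 = 6(Δ_1 - Δ_0) = 21
Natural end conditions: σ_0 = σ_2 = 0.
Solving: σ_0 = 0, σ_1 = 21/8, σ_2 = 0.
On [3, 5], s'(x) = b_1 + 2c_1·(x - 3) + 3d_1·(x - 3)² with b_1 = Δ_1 - h_1(2σ_1 + σ_2)/6 = -1/4, c_1 = σ_1/2 = 21/16, d_1 = (σ_2 - σ_1)/(6h_1) = -7/32. So s'(5) = 19/8.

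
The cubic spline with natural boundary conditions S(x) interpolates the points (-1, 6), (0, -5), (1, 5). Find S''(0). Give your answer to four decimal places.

With M_i denoting the second derivative at x_i, h_i = 1, 1, and Δ_i = (y_(i+1) − y_i)/h_i = -11, 10:
  1·M_0 + 4·M_1 + 1·M_2 = 6(Δ_1 - Δ_0) = 126
Natural end conditions: M_0 = M_2 = 0.
Solving the tridiagonal system: M_0 = 0, M_1 = 63/2, M_2 = 0.

31.5000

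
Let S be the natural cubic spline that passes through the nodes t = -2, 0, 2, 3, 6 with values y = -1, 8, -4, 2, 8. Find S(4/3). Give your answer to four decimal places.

Put σ_i = S'' at the i-th knot. Here h = (2, 2, 1, 3) and Δ = (9/2, -6, 6, 2), so the interior equations h_(i-1)·σ_(i-1) + 2(h_(i-1)+h_i)·σ_i + h_i·σ_(i+1) = 6(Δ_i − Δ_(i-1)) read
  2·σ_0 + 8·σ_1 + 2·σ_2 = 6(Δ_1 - Δ_0) = -63
  2·σ_1 + 6·σ_2 + 1·σ_3 = 6(Δ_2 - Δ_1) = 72
  1·σ_2 + 8·σ_3 + 3·σ_4 = 6(Δ_3 - Δ_2) = -24
Natural end conditions: σ_0 = σ_4 = 0.
Solving: σ_0 = 0, σ_1 = -4161/344, σ_2 = 726/43, σ_3 = -879/172, σ_4 = 0.
On [0, 2], S(t) = 8 - 613/172·t - 4161/688·t² + 3323/1376·t³.
With t = 4/3: S(4/3) = -2066/1161.

-1.7795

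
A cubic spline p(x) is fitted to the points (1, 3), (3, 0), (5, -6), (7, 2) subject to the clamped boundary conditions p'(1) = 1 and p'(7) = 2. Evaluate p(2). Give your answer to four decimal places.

Write m_i for p''(x_i). With h_i = 2, 2, 2 and divided differences Δ_i = -3/2, -3, 4, the continuity of p' gives the tridiagonal system
  2·m_0 + 8·m_1 + 2·m_2 = 6(Δ_1 - Δ_0) = -9
  2·m_1 + 8·m_2 + 2·m_3 = 6(Δ_2 - Δ_1) = 42
Clamped end conditions give two more equations: 2h_0·m_0 + h_0·m_1 = 6(Δ_0 - p'(1)) = -15 and h_2·m_2 + 2h_2·m_3 = 6(p'(7) - Δ_2) = -12.
Solving the tridiagonal system: m_0 = -77/30, m_1 = -71/30, m_2 = 113/15, m_3 = -203/30.
On [1, 3], p(x) = 3 + 1·(x - 1) - 77/60·(x - 1)² + 1/60·(x - 1)³.
With (x - 1) = 1: p(2) = 41/15.

2.7333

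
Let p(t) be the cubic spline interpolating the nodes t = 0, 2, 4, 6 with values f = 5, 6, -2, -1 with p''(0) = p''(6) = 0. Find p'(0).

Let M_i = p''(x_i). Step sizes h_i = 2, 2, 2; slopes of the chords Δ_i = (y_(i+1) - y_i)/h_i = 1/2, -4, 1/2.
  2·M_0 + 8·M_1 + 2·M_2 = 6(Δ_1 - Δ_0) = -27
  2·M_1 + 8·M_2 + 2·M_3 = 6(Δ_2 - Δ_1) = 27
Natural end conditions: M_0 = M_3 = 0.
Solving: M_0 = 0, M_1 = -9/2, M_2 = 9/2, M_3 = 0.
On [0, 2], p'(t) = b_0 + 2c_0·t + 3d_0·t² with b_0 = Δ_0 - h_0(2M_0 + M_1)/6 = 2, c_0 = M_0/2 = 0, d_0 = (M_1 - M_0)/(6h_0) = -3/8. So p'(0) = 2.

2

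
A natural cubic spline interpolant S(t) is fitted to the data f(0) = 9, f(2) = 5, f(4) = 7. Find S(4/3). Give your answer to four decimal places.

Write M_i for S''(x_i). With h_i = 2, 2 and divided differences Δ_i = -2, 1, the continuity of S' gives the tridiagonal system
  2·M_0 + 8·M_1 + 2·M_2 = 6(Δ_1 - Δ_0) = 18
Natural end conditions: M_0 = M_2 = 0.
Forward elimination and back-substitution give M_0 = 0, M_1 = 9/4, M_2 = 0.
On [0, 2], S(t) = 9 - 11/4·t + 0·t² + 3/16·t³.
With t = 4/3: S(4/3) = 52/9.

5.7778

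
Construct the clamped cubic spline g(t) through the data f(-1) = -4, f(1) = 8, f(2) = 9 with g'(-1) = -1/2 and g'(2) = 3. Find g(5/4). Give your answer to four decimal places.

With σ_i denoting the second derivative at x_i, h_i = 2, 1, and Δ_i = (y_(i+1) − y_i)/h_i = 6, 1:
  2·σ_0 + 6·σ_1 + 1·σ_2 = 6(Δ_1 - Δ_0) = -30
Clamped end conditions give two more equations: 2h_0·σ_0 + h_0·σ_1 = 6(Δ_0 - g'(-1)) = 39 and h_1·σ_1 + 2h_1·σ_2 = 6(g'(2) - Δ_1) = 12.
Solving the tridiagonal system: σ_0 = 191/12, σ_1 = -37/3, σ_2 = 73/6.
On [1, 2], g(t) = 8 + 37/12·(t - 1) - 37/6·(t - 1)² + 49/12·(t - 1)³.
With (t - 1) = 1/4: g(5/4) = 2163/256.

8.4492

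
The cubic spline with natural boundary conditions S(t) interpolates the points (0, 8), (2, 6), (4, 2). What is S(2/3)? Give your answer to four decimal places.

With σ_i denoting the second derivative at x_i, h_i = 2, 2, and Δ_i = (y_(i+1) − y_i)/h_i = -1, -2:
  2·σ_0 + 8·σ_1 + 2·σ_2 = 6(Δ_1 - Δ_0) = -6
Natural end conditions: σ_0 = σ_2 = 0.
Forward elimination and back-substitution give σ_0 = 0, σ_1 = -3/4, σ_2 = 0.
On [0, 2], S(t) = 8 - 3/4·t + 0·t² - 1/16·t³.
With t = 2/3: S(2/3) = 202/27.

7.4815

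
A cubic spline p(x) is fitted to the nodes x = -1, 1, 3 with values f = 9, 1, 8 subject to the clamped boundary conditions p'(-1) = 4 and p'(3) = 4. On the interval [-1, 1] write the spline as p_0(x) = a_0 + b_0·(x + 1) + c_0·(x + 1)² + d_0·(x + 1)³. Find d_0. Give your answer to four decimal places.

Put M_i = p'' at the i-th knot. Here h = (2, 2) and Δ = (-4, 7/2), so the interior equations h_(i-1)·M_(i-1) + 2(h_(i-1)+h_i)·M_i + h_i·M_(i+1) = 6(Δ_i − Δ_(i-1)) read
  2·M_0 + 8·M_1 + 2·M_2 = 6(Δ_1 - Δ_0) = 45
Clamped end conditions give two more equations: 2h_0·M_0 + h_0·M_1 = 6(Δ_0 - p'(-1)) = -48 and h_1·M_1 + 2h_1·M_2 = 6(p'(3) - Δ_1) = 3.
Solving the tridiagonal system: M_0 = -141/8, M_1 = 45/4, M_2 = -39/8.
On [-1, 1], with p_0(x) = a_0 + b_0·(x + 1) + c_0·(x + 1)² + d_0·(x + 1)³: c_0 = M_0/2 = -141/16, d_0 = (M_1 - M_0)/(6h_0) = 77/32, b_0 = Δ_0 - h_0(2M_0 + M_1)/6 = 4.

2.4063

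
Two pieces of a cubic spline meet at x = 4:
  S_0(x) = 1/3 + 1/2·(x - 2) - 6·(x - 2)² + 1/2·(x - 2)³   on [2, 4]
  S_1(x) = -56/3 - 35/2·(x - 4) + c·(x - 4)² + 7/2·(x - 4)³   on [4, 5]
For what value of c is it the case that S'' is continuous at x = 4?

-3

S_0''(x) = -12 + 3·(x - 2), so S_0''(4) = -6. On the right, S_1''(4) = 2c, so c = -3.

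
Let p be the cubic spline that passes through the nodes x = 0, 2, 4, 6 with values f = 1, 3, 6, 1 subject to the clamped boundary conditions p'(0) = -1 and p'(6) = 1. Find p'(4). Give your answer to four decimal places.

Write M_i for p''(x_i). With h_i = 2, 2, 2 and divided differences Δ_i = 1, 3/2, -5/2, the continuity of p' gives the tridiagonal system
  2·M_0 + 8·M_1 + 2·M_2 = 6(Δ_1 - Δ_0) = 3
  2·M_1 + 8·M_2 + 2·M_3 = 6(Δ_2 - Δ_1) = -24
Clamped end conditions give two more equations: 2h_0·M_0 + h_0·M_1 = 6(Δ_0 - p'(0)) = 12 and h_2·M_2 + 2h_2·M_3 = 6(p'(6) - Δ_2) = 21.
Forward elimination and back-substitution give M_0 = 37/15, M_1 = 16/15, M_2 = -157/30, M_3 = 118/15.
On [4, 6], p'(x) = b_2 + 2c_2·(x - 4) + 3d_2·(x - 4)² with b_2 = Δ_2 - h_2(2M_2 + M_3)/6 = -49/30, c_2 = M_2/2 = -157/60, d_2 = (M_3 - M_2)/(6h_2) = 131/120. So p'(4) = -49/30.

-1.6333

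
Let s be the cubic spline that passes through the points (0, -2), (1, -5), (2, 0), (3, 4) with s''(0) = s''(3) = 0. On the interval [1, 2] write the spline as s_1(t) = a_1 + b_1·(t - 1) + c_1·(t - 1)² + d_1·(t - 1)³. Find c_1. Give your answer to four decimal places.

6.6000

Let M_i = s''(x_i). Step sizes h_i = 1, 1, 1; slopes of the chords Δ_i = (y_(i+1) - y_i)/h_i = -3, 5, 4.
  1·M_0 + 4·M_1 + 1·M_2 = 6(Δ_1 - Δ_0) = 48
  1·M_1 + 4·M_2 + 1·M_3 = 6(Δ_2 - Δ_1) = -6
Natural end conditions: M_0 = M_3 = 0.
Forward elimination and back-substitution give M_0 = 0, M_1 = 66/5, M_2 = -24/5, M_3 = 0.
On [1, 2], with s_1(t) = a_1 + b_1·(t - 1) + c_1·(t - 1)² + d_1·(t - 1)³: c_1 = M_1/2 = 33/5, d_1 = (M_2 - M_1)/(6h_1) = -3, b_1 = Δ_1 - h_1(2M_1 + M_2)/6 = 7/5.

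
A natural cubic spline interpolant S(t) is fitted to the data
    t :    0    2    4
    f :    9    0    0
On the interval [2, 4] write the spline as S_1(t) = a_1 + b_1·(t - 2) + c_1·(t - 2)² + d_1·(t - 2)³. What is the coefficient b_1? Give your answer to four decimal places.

Write M_i for S''(x_i). With h_i = 2, 2 and divided differences Δ_i = -9/2, 0, the continuity of S' gives the tridiagonal system
  2·M_0 + 8·M_1 + 2·M_2 = 6(Δ_1 - Δ_0) = 27
Natural end conditions: M_0 = M_2 = 0.
Hence M_0 = 0, M_1 = 27/8, M_2 = 0.
On [2, 4], with S_1(t) = a_1 + b_1·(t - 2) + c_1·(t - 2)² + d_1·(t - 2)³: c_1 = M_1/2 = 27/16, d_1 = (M_2 - M_1)/(6h_1) = -9/32, b_1 = Δ_1 - h_1(2M_1 + M_2)/6 = -9/4.

-2.2500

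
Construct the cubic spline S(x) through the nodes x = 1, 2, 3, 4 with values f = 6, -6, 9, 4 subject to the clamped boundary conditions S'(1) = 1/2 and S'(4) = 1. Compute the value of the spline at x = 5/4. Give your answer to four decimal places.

Put σ_i = S'' at the i-th knot. Here h = (1, 1, 1) and Δ = (-12, 15, -5), so the interior equations h_(i-1)·σ_(i-1) + 2(h_(i-1)+h_i)·σ_i + h_i·σ_(i+1) = 6(Δ_i − Δ_(i-1)) read
  1·σ_0 + 4·σ_1 + 1·σ_2 = 6(Δ_1 - Δ_0) = 162
  1·σ_1 + 4·σ_2 + 1·σ_3 = 6(Δ_2 - Δ_1) = -120
Clamped end conditions give two more equations: 2h_0·σ_0 + h_0·σ_1 = 6(Δ_0 - S'(1)) = -75 and h_2·σ_2 + 2h_2·σ_3 = 6(S'(4) - Δ_2) = 36.
Solving the tridiagonal system: σ_0 = -224/3, σ_1 = 223/3, σ_2 = -182/3, σ_3 = 145/3.
On [1, 2], S(x) = 6 + 1/2·(x - 1) - 112/3·(x - 1)² + 149/6·(x - 1)³.
With (x - 1) = 1/4: S(5/4) = 535/128.

4.1797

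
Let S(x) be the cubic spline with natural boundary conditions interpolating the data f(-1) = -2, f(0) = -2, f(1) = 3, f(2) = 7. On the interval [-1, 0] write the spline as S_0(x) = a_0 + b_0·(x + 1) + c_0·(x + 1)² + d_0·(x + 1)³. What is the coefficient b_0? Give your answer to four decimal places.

Put M_i = S'' at the i-th knot. Here h = (1, 1, 1) and Δ = (0, 5, 4), so the interior equations h_(i-1)·M_(i-1) + 2(h_(i-1)+h_i)·M_i + h_i·M_(i+1) = 6(Δ_i − Δ_(i-1)) read
  1·M_0 + 4·M_1 + 1·M_2 = 6(Δ_1 - Δ_0) = 30
  1·M_1 + 4·M_2 + 1·M_3 = 6(Δ_2 - Δ_1) = -6
Natural end conditions: M_0 = M_3 = 0.
Solving: M_0 = 0, M_1 = 42/5, M_2 = -18/5, M_3 = 0.
On [-1, 0], with S_0(x) = a_0 + b_0·(x + 1) + c_0·(x + 1)² + d_0·(x + 1)³: c_0 = M_0/2 = 0, d_0 = (M_1 - M_0)/(6h_0) = 7/5, b_0 = Δ_0 - h_0(2M_0 + M_1)/6 = -7/5.

-1.4000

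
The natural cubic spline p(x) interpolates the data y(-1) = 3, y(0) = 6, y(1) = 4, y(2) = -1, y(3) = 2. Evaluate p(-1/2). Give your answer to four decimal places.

Write M_i for p''(x_i). With h_i = 1, 1, 1, 1 and divided differences Δ_i = 3, -2, -5, 3, the continuity of p' gives the tridiagonal system
  1·M_0 + 4·M_1 + 1·M_2 = 6(Δ_1 - Δ_0) = -30
  1·M_1 + 4·M_2 + 1·M_3 = 6(Δ_2 - Δ_1) = -18
  1·M_2 + 4·M_3 + 1·M_4 = 6(Δ_3 - Δ_2) = 48
Natural end conditions: M_0 = M_4 = 0.
Forward elimination and back-substitution give M_0 = 0, M_1 = -165/28, M_2 = -45/7, M_3 = 381/28, M_4 = 0.
On [-1, 0], p(x) = 3 + 223/56·(x + 1) + 0·(x + 1)² - 55/56·(x + 1)³.
With (x + 1) = 1/2: p(-1/2) = 2181/448.

4.8683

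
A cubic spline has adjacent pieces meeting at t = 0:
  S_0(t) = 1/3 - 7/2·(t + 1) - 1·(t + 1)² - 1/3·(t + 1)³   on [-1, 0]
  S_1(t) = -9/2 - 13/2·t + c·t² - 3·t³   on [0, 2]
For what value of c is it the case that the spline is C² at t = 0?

S_0''(t) = -2 - 2·(t + 1), so S_0''(0) = -4. On the right, S_1''(0) = 2c, so c = -2.

-2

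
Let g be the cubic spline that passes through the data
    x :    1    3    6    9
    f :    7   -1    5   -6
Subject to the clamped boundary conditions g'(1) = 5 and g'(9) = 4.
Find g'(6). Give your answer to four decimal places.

Put M_i = g'' at the i-th knot. Here h = (2, 3, 3) and Δ = (-4, 2, -11/3), so the interior equations h_(i-1)·M_(i-1) + 2(h_(i-1)+h_i)·M_i + h_i·M_(i+1) = 6(Δ_i − Δ_(i-1)) read
  2·M_0 + 10·M_1 + 3·M_2 = 6(Δ_1 - Δ_0) = 36
  3·M_1 + 12·M_2 + 3·M_3 = 6(Δ_2 - Δ_1) = -34
Clamped end conditions give two more equations: 2h_0·M_0 + h_0·M_1 = 6(Δ_0 - g'(1)) = -54 and h_2·M_2 + 2h_2·M_3 = 6(g'(9) - Δ_2) = 46.
Hence M_0 = -349/19, M_1 = 185/19, M_2 = -156/19, M_3 = 671/57.
On [6, 9], g'(x) = b_2 + 2c_2·(x - 6) + 3d_2·(x - 6)² with b_2 = Δ_2 - h_2(2M_2 + M_3)/6 = -51/38, c_2 = M_2/2 = -78/19, d_2 = (M_3 - M_2)/(6h_2) = 1139/1026. So g'(6) = -51/38.

-1.3421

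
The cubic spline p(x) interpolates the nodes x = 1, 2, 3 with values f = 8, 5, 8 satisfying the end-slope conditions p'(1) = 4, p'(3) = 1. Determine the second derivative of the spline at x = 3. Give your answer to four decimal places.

With σ_i denoting the second derivative at x_i, h_i = 1, 1, and Δ_i = (y_(i+1) − y_i)/h_i = -3, 3:
  1·σ_0 + 4·σ_1 + 1·σ_2 = 6(Δ_1 - Δ_0) = 36
Clamped end conditions give two more equations: 2h_0·σ_0 + h_0·σ_1 = 6(Δ_0 - p'(1)) = -42 and h_1·σ_1 + 2h_1·σ_2 = 6(p'(3) - Δ_1) = -12.
Solving: σ_0 = -63/2, σ_1 = 21, σ_2 = -33/2.

-16.5000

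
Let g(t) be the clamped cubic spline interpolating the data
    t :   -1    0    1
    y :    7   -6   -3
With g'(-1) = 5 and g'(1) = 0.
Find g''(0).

Let m_i = g''(x_i). Step sizes h_i = 1, 1; slopes of the chords Δ_i = (y_(i+1) - y_i)/h_i = -13, 3.
  1·m_0 + 4·m_1 + 1·m_2 = 6(Δ_1 - Δ_0) = 96
Clamped end conditions give two more equations: 2h_0·m_0 + h_0·m_1 = 6(Δ_0 - g'(-1)) = -108 and h_1·m_1 + 2h_1·m_2 = 6(g'(1) - Δ_1) = -18.
Solving the tridiagonal system: m_0 = -161/2, m_1 = 53, m_2 = -71/2.

53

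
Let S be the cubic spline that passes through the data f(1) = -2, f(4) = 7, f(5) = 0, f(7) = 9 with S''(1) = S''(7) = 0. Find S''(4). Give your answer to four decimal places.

-9.1277

Write σ_i for S''(x_i). With h_i = 3, 1, 2 and divided differences Δ_i = 3, -7, 9/2, the continuity of S' gives the tridiagonal system
  3·σ_0 + 8·σ_1 + 1·σ_2 = 6(Δ_1 - Δ_0) = -60
  1·σ_1 + 6·σ_2 + 2·σ_3 = 6(Δ_2 - Δ_1) = 69
Natural end conditions: σ_0 = σ_3 = 0.
Solving: σ_0 = 0, σ_1 = -429/47, σ_2 = 612/47, σ_3 = 0.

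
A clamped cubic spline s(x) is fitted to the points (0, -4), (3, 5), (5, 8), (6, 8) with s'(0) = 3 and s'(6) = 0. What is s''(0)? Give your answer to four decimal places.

0.3684

Put M_i = s'' at the i-th knot. Here h = (3, 2, 1) and Δ = (3, 3/2, 0), so the interior equations h_(i-1)·M_(i-1) + 2(h_(i-1)+h_i)·M_i + h_i·M_(i+1) = 6(Δ_i − Δ_(i-1)) read
  3·M_0 + 10·M_1 + 2·M_2 = 6(Δ_1 - Δ_0) = -9
  2·M_1 + 6·M_2 + 1·M_3 = 6(Δ_2 - Δ_1) = -9
Clamped end conditions give two more equations: 2h_0·M_0 + h_0·M_1 = 6(Δ_0 - s'(0)) = 0 and h_2·M_2 + 2h_2·M_3 = 6(s'(6) - Δ_2) = 0.
Solving: M_0 = 7/19, M_1 = -14/19, M_2 = -26/19, M_3 = 13/19.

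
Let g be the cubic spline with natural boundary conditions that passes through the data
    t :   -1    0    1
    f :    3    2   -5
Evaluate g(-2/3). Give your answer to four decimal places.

3.1111

Write M_i for g''(x_i). With h_i = 1, 1 and divided differences Δ_i = -1, -7, the continuity of g' gives the tridiagonal system
  1·M_0 + 4·M_1 + 1·M_2 = 6(Δ_1 - Δ_0) = -36
Natural end conditions: M_0 = M_2 = 0.
Forward elimination and back-substitution give M_0 = 0, M_1 = -9, M_2 = 0.
On [-1, 0], g(t) = 3 + 1/2·(t + 1) + 0·(t + 1)² - 3/2·(t + 1)³.
With (t + 1) = 1/3: g(-2/3) = 28/9.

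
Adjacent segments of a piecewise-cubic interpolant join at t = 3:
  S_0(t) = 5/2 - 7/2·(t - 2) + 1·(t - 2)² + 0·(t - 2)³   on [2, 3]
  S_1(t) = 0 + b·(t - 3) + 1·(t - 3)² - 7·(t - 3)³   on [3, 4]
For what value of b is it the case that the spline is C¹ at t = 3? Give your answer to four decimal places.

S_0'(t) = -7/2 + 2·(t - 2) + 0·(t - 2)², so S_0'(3) = -3/2. On the right, S_1'(3) = b, so b = -3/2.

-1.5000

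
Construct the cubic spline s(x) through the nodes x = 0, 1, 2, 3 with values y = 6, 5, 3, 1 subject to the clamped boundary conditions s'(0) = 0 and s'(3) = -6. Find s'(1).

Let m_i = s''(x_i). Step sizes h_i = 1, 1, 1; slopes of the chords Δ_i = (y_(i+1) - y_i)/h_i = -1, -2, -2.
  1·m_0 + 4·m_1 + 1·m_2 = 6(Δ_1 - Δ_0) = -6
  1·m_1 + 4·m_2 + 1·m_3 = 6(Δ_2 - Δ_1) = 0
Clamped end conditions give two more equations: 2h_0·m_0 + h_0·m_1 = 6(Δ_0 - s'(0)) = -6 and h_2·m_2 + 2h_2·m_3 = 6(s'(3) - Δ_2) = -24.
Solving the tridiagonal system: m_0 = -2, m_1 = -2, m_2 = 4, m_3 = -14.
On [1, 2], s'(x) = b_1 + 2c_1·(x - 1) + 3d_1·(x - 1)² with b_1 = Δ_1 - h_1(2m_1 + m_2)/6 = -2, c_1 = m_1/2 = -1, d_1 = (m_2 - m_1)/(6h_1) = 1. So s'(1) = -2.

-2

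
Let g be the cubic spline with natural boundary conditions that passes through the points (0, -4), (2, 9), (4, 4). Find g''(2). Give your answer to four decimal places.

-6.7500

With m_i denoting the second derivative at x_i, h_i = 2, 2, and Δ_i = (y_(i+1) − y_i)/h_i = 13/2, -5/2:
  2·m_0 + 8·m_1 + 2·m_2 = 6(Δ_1 - Δ_0) = -54
Natural end conditions: m_0 = m_2 = 0.
Solving the tridiagonal system: m_0 = 0, m_1 = -27/4, m_2 = 0.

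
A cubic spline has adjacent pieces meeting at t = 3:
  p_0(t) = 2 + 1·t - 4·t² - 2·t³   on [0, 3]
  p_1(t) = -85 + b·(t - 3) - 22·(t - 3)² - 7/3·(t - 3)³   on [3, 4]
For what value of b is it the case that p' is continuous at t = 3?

p_0'(t) = 1 - 8·t - 6·t², so p_0'(3) = -77. On the right, p_1'(3) = b, so b = -77.

-77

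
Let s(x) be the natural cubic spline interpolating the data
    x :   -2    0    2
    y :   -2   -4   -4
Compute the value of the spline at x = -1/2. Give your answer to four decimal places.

Put σ_i = s'' at the i-th knot. Here h = (2, 2) and Δ = (-1, 0), so the interior equations h_(i-1)·σ_(i-1) + 2(h_(i-1)+h_i)·σ_i + h_i·σ_(i+1) = 6(Δ_i − Δ_(i-1)) read
  2·σ_0 + 8·σ_1 + 2·σ_2 = 6(Δ_1 - Δ_0) = 6
Natural end conditions: σ_0 = σ_2 = 0.
Forward elimination and back-substitution give σ_0 = 0, σ_1 = 3/4, σ_2 = 0.
On [-2, 0], s(x) = -2 - 5/4·(x + 2) + 0·(x + 2)² + 1/16·(x + 2)³.
With (x + 2) = 3/2: s(-1/2) = -469/128.

-3.6641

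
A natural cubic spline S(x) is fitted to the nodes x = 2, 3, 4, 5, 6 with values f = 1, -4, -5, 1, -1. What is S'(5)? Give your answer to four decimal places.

Put σ_i = S'' at the i-th knot. Here h = (1, 1, 1, 1) and Δ = (-5, -1, 6, -2), so the interior equations h_(i-1)·σ_(i-1) + 2(h_(i-1)+h_i)·σ_i + h_i·σ_(i+1) = 6(Δ_i − Δ_(i-1)) read
  1·σ_0 + 4·σ_1 + 1·σ_2 = 6(Δ_1 - Δ_0) = 24
  1·σ_1 + 4·σ_2 + 1·σ_3 = 6(Δ_2 - Δ_1) = 42
  1·σ_2 + 4·σ_3 + 1·σ_4 = 6(Δ_3 - Δ_2) = -48
Natural end conditions: σ_0 = σ_4 = 0.
Forward elimination and back-substitution give σ_0 = 0, σ_1 = 18/7, σ_2 = 96/7, σ_3 = -108/7, σ_4 = 0.
On [5, 6], S'(x) = b_3 + 2c_3·(x - 5) + 3d_3·(x - 5)² with b_3 = Δ_3 - h_3(2σ_3 + σ_4)/6 = 22/7, c_3 = σ_3/2 = -54/7, d_3 = (σ_4 - σ_3)/(6h_3) = 18/7. So S'(5) = 22/7.

3.1429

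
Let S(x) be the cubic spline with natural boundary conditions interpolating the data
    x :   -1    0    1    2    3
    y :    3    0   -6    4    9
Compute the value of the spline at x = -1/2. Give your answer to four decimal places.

2.2634

Let M_i = S''(x_i). Step sizes h_i = 1, 1, 1, 1; slopes of the chords Δ_i = (y_(i+1) - y_i)/h_i = -3, -6, 10, 5.
  1·M_0 + 4·M_1 + 1·M_2 = 6(Δ_1 - Δ_0) = -18
  1·M_1 + 4·M_2 + 1·M_3 = 6(Δ_2 - Δ_1) = 96
  1·M_2 + 4·M_3 + 1·M_4 = 6(Δ_3 - Δ_2) = -30
Natural end conditions: M_0 = M_4 = 0.
Solving: M_0 = 0, M_1 = -171/14, M_2 = 216/7, M_3 = -213/14, M_4 = 0.
On [-1, 0], S(x) = 3 - 27/28·(x + 1) + 0·(x + 1)² - 57/28·(x + 1)³.
With (x + 1) = 1/2: S(-1/2) = 507/224.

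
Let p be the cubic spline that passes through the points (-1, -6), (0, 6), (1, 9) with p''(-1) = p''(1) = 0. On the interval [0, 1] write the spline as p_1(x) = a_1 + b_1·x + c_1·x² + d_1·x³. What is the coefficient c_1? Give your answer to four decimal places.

With M_i denoting the second derivative at x_i, h_i = 1, 1, and Δ_i = (y_(i+1) − y_i)/h_i = 12, 3:
  1·M_0 + 4·M_1 + 1·M_2 = 6(Δ_1 - Δ_0) = -54
Natural end conditions: M_0 = M_2 = 0.
Forward elimination and back-substitution give M_0 = 0, M_1 = -27/2, M_2 = 0.
On [0, 1], with p_1(x) = a_1 + b_1·x + c_1·x² + d_1·x³: c_1 = M_1/2 = -27/4, d_1 = (M_2 - M_1)/(6h_1) = 9/4, b_1 = Δ_1 - h_1(2M_1 + M_2)/6 = 15/2.

-6.7500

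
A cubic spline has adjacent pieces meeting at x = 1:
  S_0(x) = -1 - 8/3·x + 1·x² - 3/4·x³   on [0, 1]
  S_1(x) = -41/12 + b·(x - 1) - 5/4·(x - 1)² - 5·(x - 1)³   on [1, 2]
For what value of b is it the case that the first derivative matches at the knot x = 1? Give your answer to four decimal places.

-2.9167

S_0'(x) = -8/3 + 2·x - 9/4·x², so S_0'(1) = -35/12. On the right, S_1'(1) = b, so b = -35/12.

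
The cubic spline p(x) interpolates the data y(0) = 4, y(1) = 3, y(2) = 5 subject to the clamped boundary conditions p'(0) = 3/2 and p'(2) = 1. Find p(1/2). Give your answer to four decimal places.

Write m_i for p''(x_i). With h_i = 1, 1 and divided differences Δ_i = -1, 2, the continuity of p' gives the tridiagonal system
  1·m_0 + 4·m_1 + 1·m_2 = 6(Δ_1 - Δ_0) = 18
Clamped end conditions give two more equations: 2h_0·m_0 + h_0·m_1 = 6(Δ_0 - p'(0)) = -15 and h_1·m_1 + 2h_1·m_2 = 6(p'(2) - Δ_1) = -6.
Solving: m_0 = -49/4, m_1 = 19/2, m_2 = -31/4.
On [0, 1], p(x) = 4 + 3/2·x - 49/8·x² + 29/8·x³.
With x = 1/2: p(1/2) = 235/64.

3.6719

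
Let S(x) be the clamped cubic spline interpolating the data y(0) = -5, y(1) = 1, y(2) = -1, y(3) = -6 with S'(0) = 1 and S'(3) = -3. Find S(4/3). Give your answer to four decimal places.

1.5037

With m_i denoting the second derivative at x_i, h_i = 1, 1, 1, and Δ_i = (y_(i+1) − y_i)/h_i = 6, -2, -5:
  1·m_0 + 4·m_1 + 1·m_2 = 6(Δ_1 - Δ_0) = -48
  1·m_1 + 4·m_2 + 1·m_3 = 6(Δ_2 - Δ_1) = -18
Clamped end conditions give two more equations: 2h_0·m_0 + h_0·m_1 = 6(Δ_0 - S'(0)) = 30 and h_2·m_2 + 2h_2·m_3 = 6(S'(3) - Δ_2) = 12.
Solving the tridiagonal system: m_0 = 356/15, m_1 = -262/15, m_2 = -28/15, m_3 = 104/15.
On [1, 2], S(x) = 1 + 62/15·(x - 1) - 131/15·(x - 1)² + 13/5·(x - 1)³.
With (x - 1) = 1/3: S(4/3) = 203/135.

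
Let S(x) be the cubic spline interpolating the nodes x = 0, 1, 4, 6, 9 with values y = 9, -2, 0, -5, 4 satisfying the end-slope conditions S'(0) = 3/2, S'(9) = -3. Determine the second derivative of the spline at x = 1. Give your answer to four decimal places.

Let m_i = S''(x_i). Step sizes h_i = 1, 3, 2, 3; slopes of the chords Δ_i = (y_(i+1) - y_i)/h_i = -11, 2/3, -5/2, 3.
  1·m_0 + 8·m_1 + 3·m_2 = 6(Δ_1 - Δ_0) = 70
  3·m_1 + 10·m_2 + 2·m_3 = 6(Δ_2 - Δ_1) = -19
  2·m_2 + 10·m_3 + 3·m_4 = 6(Δ_3 - Δ_2) = 33
Clamped end conditions give two more equations: 2h_0·m_0 + h_0·m_1 = 6(Δ_0 - S'(0)) = -75 and h_3·m_3 + 2h_3·m_4 = 6(S'(9) - Δ_3) = -36.
Forward elimination and back-substitution give m_0 = -16441/354, m_1 = 3166/177, m_2 = -3145/354, m_3 = 1432/177, m_4 = -1778/177.

17.8870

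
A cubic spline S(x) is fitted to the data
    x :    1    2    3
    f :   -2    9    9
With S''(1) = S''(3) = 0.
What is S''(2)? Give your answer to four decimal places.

Let m_i = S''(x_i). Step sizes h_i = 1, 1; slopes of the chords Δ_i = (y_(i+1) - y_i)/h_i = 11, 0.
  1·m_0 + 4·m_1 + 1·m_2 = 6(Δ_1 - Δ_0) = -66
Natural end conditions: m_0 = m_2 = 0.
Solving: m_0 = 0, m_1 = -33/2, m_2 = 0.

-16.5000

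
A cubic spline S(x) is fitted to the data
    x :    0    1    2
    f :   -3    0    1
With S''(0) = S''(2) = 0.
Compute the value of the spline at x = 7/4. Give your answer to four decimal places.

Write M_i for S''(x_i). With h_i = 1, 1 and divided differences Δ_i = 3, 1, the continuity of S' gives the tridiagonal system
  1·M_0 + 4·M_1 + 1·M_2 = 6(Δ_1 - Δ_0) = -12
Natural end conditions: M_0 = M_2 = 0.
Forward elimination and back-substitution give M_0 = 0, M_1 = -3, M_2 = 0.
On [1, 2], S(x) = 0 + 2·(x - 1) - 3/2·(x - 1)² + 1/2·(x - 1)³.
With (x - 1) = 3/4: S(7/4) = 111/128.

0.8672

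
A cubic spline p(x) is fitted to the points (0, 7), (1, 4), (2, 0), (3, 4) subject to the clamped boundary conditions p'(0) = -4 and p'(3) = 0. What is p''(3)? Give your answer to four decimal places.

-21.7333

Put m_i = p'' at the i-th knot. Here h = (1, 1, 1) and Δ = (-3, -4, 4), so the interior equations h_(i-1)·m_(i-1) + 2(h_(i-1)+h_i)·m_i + h_i·m_(i+1) = 6(Δ_i − Δ_(i-1)) read
  1·m_0 + 4·m_1 + 1·m_2 = 6(Δ_1 - Δ_0) = -6
  1·m_1 + 4·m_2 + 1·m_3 = 6(Δ_2 - Δ_1) = 48
Clamped end conditions give two more equations: 2h_0·m_0 + h_0·m_1 = 6(Δ_0 - p'(0)) = 6 and h_2·m_2 + 2h_2·m_3 = 6(p'(3) - Δ_2) = -24.
Solving: m_0 = 106/15, m_1 = -122/15, m_2 = 292/15, m_3 = -326/15.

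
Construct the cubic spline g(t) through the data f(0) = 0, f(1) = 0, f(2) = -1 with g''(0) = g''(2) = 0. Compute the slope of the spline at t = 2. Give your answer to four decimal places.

With M_i denoting the second derivative at x_i, h_i = 1, 1, and Δ_i = (y_(i+1) − y_i)/h_i = 0, -1:
  1·M_0 + 4·M_1 + 1·M_2 = 6(Δ_1 - Δ_0) = -6
Natural end conditions: M_0 = M_2 = 0.
Solving: M_0 = 0, M_1 = -3/2, M_2 = 0.
On [1, 2], g'(t) = b_1 + 2c_1·(t - 1) + 3d_1·(t - 1)² with b_1 = Δ_1 - h_1(2M_1 + M_2)/6 = -1/2, c_1 = M_1/2 = -3/4, d_1 = (M_2 - M_1)/(6h_1) = 1/4. So g'(2) = -5/4.

-1.2500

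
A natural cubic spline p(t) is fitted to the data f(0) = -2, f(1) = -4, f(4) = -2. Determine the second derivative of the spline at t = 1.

With m_i denoting the second derivative at x_i, h_i = 1, 3, and Δ_i = (y_(i+1) − y_i)/h_i = -2, 2/3:
  1·m_0 + 8·m_1 + 3·m_2 = 6(Δ_1 - Δ_0) = 16
Natural end conditions: m_0 = m_2 = 0.
Hence m_0 = 0, m_1 = 2, m_2 = 0.

2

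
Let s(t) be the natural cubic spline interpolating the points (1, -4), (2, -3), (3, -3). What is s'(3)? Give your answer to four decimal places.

-0.2500

Let m_i = s''(x_i). Step sizes h_i = 1, 1; slopes of the chords Δ_i = (y_(i+1) - y_i)/h_i = 1, 0.
  1·m_0 + 4·m_1 + 1·m_2 = 6(Δ_1 - Δ_0) = -6
Natural end conditions: m_0 = m_2 = 0.
Hence m_0 = 0, m_1 = -3/2, m_2 = 0.
On [2, 3], s'(t) = b_1 + 2c_1·(t - 2) + 3d_1·(t - 2)² with b_1 = Δ_1 - h_1(2m_1 + m_2)/6 = 1/2, c_1 = m_1/2 = -3/4, d_1 = (m_2 - m_1)/(6h_1) = 1/4. So s'(3) = -1/4.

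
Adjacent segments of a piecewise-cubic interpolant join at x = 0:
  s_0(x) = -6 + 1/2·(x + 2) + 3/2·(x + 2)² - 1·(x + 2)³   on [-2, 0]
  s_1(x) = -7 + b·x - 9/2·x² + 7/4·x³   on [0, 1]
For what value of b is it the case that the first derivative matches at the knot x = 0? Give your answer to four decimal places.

s_0'(x) = 1/2 + 3·(x + 2) - 3·(x + 2)², so s_0'(0) = -11/2. On the right, s_1'(0) = b, so b = -11/2.

-5.5000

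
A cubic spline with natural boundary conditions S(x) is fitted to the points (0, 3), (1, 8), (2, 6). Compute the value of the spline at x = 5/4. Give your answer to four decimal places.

8.0742

Let M_i = S''(x_i). Step sizes h_i = 1, 1; slopes of the chords Δ_i = (y_(i+1) - y_i)/h_i = 5, -2.
  1·M_0 + 4·M_1 + 1·M_2 = 6(Δ_1 - Δ_0) = -42
Natural end conditions: M_0 = M_2 = 0.
Forward elimination and back-substitution give M_0 = 0, M_1 = -21/2, M_2 = 0.
On [1, 2], S(x) = 8 + 3/2·(x - 1) - 21/4·(x - 1)² + 7/4·(x - 1)³.
With (x - 1) = 1/4: S(5/4) = 2067/256.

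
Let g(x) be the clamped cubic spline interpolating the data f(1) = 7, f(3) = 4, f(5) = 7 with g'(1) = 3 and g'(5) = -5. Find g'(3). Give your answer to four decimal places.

With σ_i denoting the second derivative at x_i, h_i = 2, 2, and Δ_i = (y_(i+1) − y_i)/h_i = -3/2, 3/2:
  2·σ_0 + 8·σ_1 + 2·σ_2 = 6(Δ_1 - Δ_0) = 18
Clamped end conditions give two more equations: 2h_0·σ_0 + h_0·σ_1 = 6(Δ_0 - g'(1)) = -27 and h_1·σ_1 + 2h_1·σ_2 = 6(g'(5) - Δ_1) = -39.
Solving the tridiagonal system: σ_0 = -11, σ_1 = 17/2, σ_2 = -14.
On [3, 5], g'(x) = b_1 + 2c_1·(x - 3) + 3d_1·(x - 3)² with b_1 = Δ_1 - h_1(2σ_1 + σ_2)/6 = 1/2, c_1 = σ_1/2 = 17/4, d_1 = (σ_2 - σ_1)/(6h_1) = -15/8. So g'(3) = 1/2.

0.5000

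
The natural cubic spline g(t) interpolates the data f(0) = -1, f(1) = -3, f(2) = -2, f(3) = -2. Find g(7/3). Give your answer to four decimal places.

-1.8272

Let m_i = g''(x_i). Step sizes h_i = 1, 1, 1; slopes of the chords Δ_i = (y_(i+1) - y_i)/h_i = -2, 1, 0.
  1·m_0 + 4·m_1 + 1·m_2 = 6(Δ_1 - Δ_0) = 18
  1·m_1 + 4·m_2 + 1·m_3 = 6(Δ_2 - Δ_1) = -6
Natural end conditions: m_0 = m_3 = 0.
Solving the tridiagonal system: m_0 = 0, m_1 = 26/5, m_2 = -14/5, m_3 = 0.
On [2, 3], g(t) = -2 + 14/15·(t - 2) - 7/5·(t - 2)² + 7/15·(t - 2)³.
With (t - 2) = 1/3: g(7/3) = -148/81.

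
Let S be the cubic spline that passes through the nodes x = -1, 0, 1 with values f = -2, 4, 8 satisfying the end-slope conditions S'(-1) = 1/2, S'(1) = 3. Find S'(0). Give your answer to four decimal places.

6.6250

Let m_i = S''(x_i). Step sizes h_i = 1, 1; slopes of the chords Δ_i = (y_(i+1) - y_i)/h_i = 6, 4.
  1·m_0 + 4·m_1 + 1·m_2 = 6(Δ_1 - Δ_0) = -12
Clamped end conditions give two more equations: 2h_0·m_0 + h_0·m_1 = 6(Δ_0 - S'(-1)) = 33 and h_1·m_1 + 2h_1·m_2 = 6(S'(1) - Δ_1) = -6.
Solving the tridiagonal system: m_0 = 83/4, m_1 = -17/2, m_2 = 5/4.
On [0, 1], S'(x) = b_1 + 2c_1·x + 3d_1·x² with b_1 = Δ_1 - h_1(2m_1 + m_2)/6 = 53/8, c_1 = m_1/2 = -17/4, d_1 = (m_2 - m_1)/(6h_1) = 13/8. So S'(0) = 53/8.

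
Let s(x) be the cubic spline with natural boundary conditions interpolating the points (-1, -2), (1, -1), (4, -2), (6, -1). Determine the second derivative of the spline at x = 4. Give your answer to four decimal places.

Put σ_i = s'' at the i-th knot. Here h = (2, 3, 2) and Δ = (1/2, -1/3, 1/2), so the interior equations h_(i-1)·σ_(i-1) + 2(h_(i-1)+h_i)·σ_i + h_i·σ_(i+1) = 6(Δ_i − Δ_(i-1)) read
  2·σ_0 + 10·σ_1 + 3·σ_2 = 6(Δ_1 - Δ_0) = -5
  3·σ_1 + 10·σ_2 + 2·σ_3 = 6(Δ_2 - Δ_1) = 5
Natural end conditions: σ_0 = σ_3 = 0.
Forward elimination and back-substitution give σ_0 = 0, σ_1 = -5/7, σ_2 = 5/7, σ_3 = 0.

0.7143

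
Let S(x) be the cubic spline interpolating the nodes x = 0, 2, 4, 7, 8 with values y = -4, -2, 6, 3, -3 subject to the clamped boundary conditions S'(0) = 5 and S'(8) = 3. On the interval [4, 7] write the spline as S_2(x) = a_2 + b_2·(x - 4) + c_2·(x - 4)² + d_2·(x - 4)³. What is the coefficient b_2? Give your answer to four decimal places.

Write M_i for S''(x_i). With h_i = 2, 2, 3, 1 and divided differences Δ_i = 1, 4, -1, -6, the continuity of S' gives the tridiagonal system
  2·M_0 + 8·M_1 + 2·M_2 = 6(Δ_1 - Δ_0) = 18
  2·M_1 + 10·M_2 + 3·M_3 = 6(Δ_2 - Δ_1) = -30
  3·M_2 + 8·M_3 + 1·M_4 = 6(Δ_3 - Δ_2) = -30
Clamped end conditions give two more equations: 2h_0·M_0 + h_0·M_1 = 6(Δ_0 - S'(0)) = -24 and h_3·M_3 + 2h_3·M_4 = 6(S'(8) - Δ_3) = 54.
Solving the tridiagonal system: M_0 = -101/12, M_1 = 29/6, M_2 = -23/12, M_3 = -41/6, M_4 = 365/12.
On [4, 7], with S_2(x) = a_2 + b_2·(x - 4) + c_2·(x - 4)² + d_2·(x - 4)³: c_2 = M_2/2 = -23/24, d_2 = (M_3 - M_2)/(6h_2) = -59/216, b_2 = Δ_2 - h_2(2M_2 + M_3)/6 = 13/3.

4.3333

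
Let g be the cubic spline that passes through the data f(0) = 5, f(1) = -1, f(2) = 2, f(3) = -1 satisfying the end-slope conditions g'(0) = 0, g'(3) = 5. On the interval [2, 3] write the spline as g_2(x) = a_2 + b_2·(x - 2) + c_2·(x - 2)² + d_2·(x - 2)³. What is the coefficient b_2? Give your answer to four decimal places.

-0.7333

Let σ_i = g''(x_i). Step sizes h_i = 1, 1, 1; slopes of the chords Δ_i = (y_(i+1) - y_i)/h_i = -6, 3, -3.
  1·σ_0 + 4·σ_1 + 1·σ_2 = 6(Δ_1 - Δ_0) = 54
  1·σ_1 + 4·σ_2 + 1·σ_3 = 6(Δ_2 - Δ_1) = -36
Clamped end conditions give two more equations: 2h_0·σ_0 + h_0·σ_1 = 6(Δ_0 - g'(0)) = -36 and h_2·σ_2 + 2h_2·σ_3 = 6(g'(3) - Δ_2) = 48.
Solving the tridiagonal system: σ_0 = -478/15, σ_1 = 416/15, σ_2 = -376/15, σ_3 = 548/15.
On [2, 3], with g_2(x) = a_2 + b_2·(x - 2) + c_2·(x - 2)² + d_2·(x - 2)³: c_2 = σ_2/2 = -188/15, d_2 = (σ_3 - σ_2)/(6h_2) = 154/15, b_2 = Δ_2 - h_2(2σ_2 + σ_3)/6 = -11/15.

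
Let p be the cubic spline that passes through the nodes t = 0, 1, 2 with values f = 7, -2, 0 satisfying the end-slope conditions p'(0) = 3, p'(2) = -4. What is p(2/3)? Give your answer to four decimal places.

With M_i denoting the second derivative at x_i, h_i = 1, 1, and Δ_i = (y_(i+1) − y_i)/h_i = -9, 2:
  1·M_0 + 4·M_1 + 1·M_2 = 6(Δ_1 - Δ_0) = 66
Clamped end conditions give two more equations: 2h_0·M_0 + h_0·M_1 = 6(Δ_0 - p'(0)) = -72 and h_1·M_1 + 2h_1·M_2 = 6(p'(2) - Δ_1) = -36.
Forward elimination and back-substitution give M_0 = -56, M_1 = 40, M_2 = -38.
On [0, 1], p(t) = 7 + 3·t - 28·t² + 16·t³.
With t = 2/3: p(2/3) = 35/27.

1.2963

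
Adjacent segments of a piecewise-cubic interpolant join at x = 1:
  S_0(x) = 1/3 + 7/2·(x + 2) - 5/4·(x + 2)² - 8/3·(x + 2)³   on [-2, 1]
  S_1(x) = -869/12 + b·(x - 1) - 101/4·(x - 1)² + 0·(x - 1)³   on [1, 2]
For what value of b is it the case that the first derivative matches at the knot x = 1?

S_0'(x) = 7/2 - 5/2·(x + 2) - 8·(x + 2)², so S_0'(1) = -76. On the right, S_1'(1) = b, so b = -76.

-76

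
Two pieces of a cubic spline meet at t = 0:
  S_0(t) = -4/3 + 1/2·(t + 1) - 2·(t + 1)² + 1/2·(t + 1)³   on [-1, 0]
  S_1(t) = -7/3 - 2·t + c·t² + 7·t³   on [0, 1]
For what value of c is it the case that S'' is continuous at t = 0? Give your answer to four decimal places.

S_0''(t) = -4 + 3·(t + 1), so S_0''(0) = -1. On the right, S_1''(0) = 2c, so c = -1/2.

-0.5000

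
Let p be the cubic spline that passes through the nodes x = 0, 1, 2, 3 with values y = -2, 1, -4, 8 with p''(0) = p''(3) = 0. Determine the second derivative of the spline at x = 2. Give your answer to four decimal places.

Let M_i = p''(x_i). Step sizes h_i = 1, 1, 1; slopes of the chords Δ_i = (y_(i+1) - y_i)/h_i = 3, -5, 12.
  1·M_0 + 4·M_1 + 1·M_2 = 6(Δ_1 - Δ_0) = -48
  1·M_1 + 4·M_2 + 1·M_3 = 6(Δ_2 - Δ_1) = 102
Natural end conditions: M_0 = M_3 = 0.
Forward elimination and back-substitution give M_0 = 0, M_1 = -98/5, M_2 = 152/5, M_3 = 0.

30.4000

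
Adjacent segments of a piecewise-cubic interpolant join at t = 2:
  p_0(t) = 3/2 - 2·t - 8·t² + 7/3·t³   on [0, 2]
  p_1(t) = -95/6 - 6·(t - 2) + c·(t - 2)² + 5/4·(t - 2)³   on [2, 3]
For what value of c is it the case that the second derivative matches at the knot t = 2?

6

p_0''(t) = -16 + 14·t, so p_0''(2) = 12. On the right, p_1''(2) = 2c, so c = 6.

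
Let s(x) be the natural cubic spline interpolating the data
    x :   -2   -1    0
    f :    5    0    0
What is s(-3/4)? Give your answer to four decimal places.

-0.4102

With σ_i denoting the second derivative at x_i, h_i = 1, 1, and Δ_i = (y_(i+1) − y_i)/h_i = -5, 0:
  1·σ_0 + 4·σ_1 + 1·σ_2 = 6(Δ_1 - Δ_0) = 30
Natural end conditions: σ_0 = σ_2 = 0.
Hence σ_0 = 0, σ_1 = 15/2, σ_2 = 0.
On [-1, 0], s(x) = 0 - 5/2·(x + 1) + 15/4·(x + 1)² - 5/4·(x + 1)³.
With (x + 1) = 1/4: s(-3/4) = -105/256.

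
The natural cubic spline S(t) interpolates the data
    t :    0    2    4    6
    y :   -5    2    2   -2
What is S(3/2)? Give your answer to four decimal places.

0.7750

With M_i denoting the second derivative at x_i, h_i = 2, 2, 2, and Δ_i = (y_(i+1) − y_i)/h_i = 7/2, 0, -2:
  2·M_0 + 8·M_1 + 2·M_2 = 6(Δ_1 - Δ_0) = -21
  2·M_1 + 8·M_2 + 2·M_3 = 6(Δ_2 - Δ_1) = -12
Natural end conditions: M_0 = M_3 = 0.
Hence M_0 = 0, M_1 = -12/5, M_2 = -9/10, M_3 = 0.
On [0, 2], S(t) = -5 + 43/10·t + 0·t² - 1/5·t³.
With t = 3/2: S(3/2) = 31/40.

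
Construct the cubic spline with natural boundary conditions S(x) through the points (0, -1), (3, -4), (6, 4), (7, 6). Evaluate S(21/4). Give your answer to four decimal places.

Put M_i = S'' at the i-th knot. Here h = (3, 3, 1) and Δ = (-1, 8/3, 2), so the interior equations h_(i-1)·M_(i-1) + 2(h_(i-1)+h_i)·M_i + h_i·M_(i+1) = 6(Δ_i − Δ_(i-1)) read
  3·M_0 + 12·M_1 + 3·M_2 = 6(Δ_1 - Δ_0) = 22
  3·M_1 + 8·M_2 + 1·M_3 = 6(Δ_2 - Δ_1) = -4
Natural end conditions: M_0 = M_3 = 0.
Solving: M_0 = 0, M_1 = 188/87, M_2 = -38/29, M_3 = 0.
On [3, 6], S(x) = -4 + 101/87·(x - 3) + 94/87·(x - 3)² - 151/783·(x - 3)³.
With (x - 3) = 9/4: S(21/4) = 3499/1856.

1.8852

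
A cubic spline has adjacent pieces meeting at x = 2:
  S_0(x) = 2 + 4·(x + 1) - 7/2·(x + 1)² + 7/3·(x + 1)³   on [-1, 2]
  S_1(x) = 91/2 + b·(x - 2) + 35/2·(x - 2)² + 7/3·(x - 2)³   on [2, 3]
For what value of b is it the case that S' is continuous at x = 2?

S_0'(x) = 4 - 7·(x + 1) + 7·(x + 1)², so S_0'(2) = 46. On the right, S_1'(2) = b, so b = 46.

46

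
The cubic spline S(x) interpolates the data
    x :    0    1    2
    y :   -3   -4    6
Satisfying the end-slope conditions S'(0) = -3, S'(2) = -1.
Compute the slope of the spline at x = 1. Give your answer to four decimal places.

Write M_i for S''(x_i). With h_i = 1, 1 and divided differences Δ_i = -1, 10, the continuity of S' gives the tridiagonal system
  1·M_0 + 4·M_1 + 1·M_2 = 6(Δ_1 - Δ_0) = 66
Clamped end conditions give two more equations: 2h_0·M_0 + h_0·M_1 = 6(Δ_0 - S'(0)) = 12 and h_1·M_1 + 2h_1·M_2 = 6(S'(2) - Δ_1) = -66.
Forward elimination and back-substitution give M_0 = -19/2, M_1 = 31, M_2 = -97/2.
On [1, 2], S'(x) = b_1 + 2c_1·(x - 1) + 3d_1·(x - 1)² with b_1 = Δ_1 - h_1(2M_1 + M_2)/6 = 31/4, c_1 = M_1/2 = 31/2, d_1 = (M_2 - M_1)/(6h_1) = -53/4. So S'(1) = 31/4.

7.7500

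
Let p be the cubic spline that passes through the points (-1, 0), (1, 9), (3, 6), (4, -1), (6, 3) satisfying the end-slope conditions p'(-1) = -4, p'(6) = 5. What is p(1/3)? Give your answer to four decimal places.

4.5853

Write σ_i for p''(x_i). With h_i = 2, 2, 1, 2 and divided differences Δ_i = 9/2, -3/2, -7, 2, the continuity of p' gives the tridiagonal system
  2·σ_0 + 8·σ_1 + 2·σ_2 = 6(Δ_1 - Δ_0) = -36
  2·σ_1 + 6·σ_2 + 1·σ_3 = 6(Δ_2 - Δ_1) = -33
  1·σ_2 + 6·σ_3 + 2·σ_4 = 6(Δ_3 - Δ_2) = 54
Clamped end conditions give two more equations: 2h_0·σ_0 + h_0·σ_1 = 6(Δ_0 - p'(-1)) = 51 and h_3·σ_3 + 2h_3·σ_4 = 6(p'(6) - Δ_3) = 18.
Hence σ_0 = 1005/61, σ_1 = -909/122, σ_2 = -285/61, σ_3 = 606/61, σ_4 = -57/122.
On [-1, 1], p(x) = 0 - 4·(x + 1) + 1005/122·(x + 1)² - 973/488·(x + 1)³.
With (x + 1) = 4/3: p(1/3) = 7552/1647.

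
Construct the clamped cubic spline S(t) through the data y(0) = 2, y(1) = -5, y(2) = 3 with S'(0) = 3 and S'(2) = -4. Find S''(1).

52

Write M_i for S''(x_i). With h_i = 1, 1 and divided differences Δ_i = -7, 8, the continuity of S' gives the tridiagonal system
  1·M_0 + 4·M_1 + 1·M_2 = 6(Δ_1 - Δ_0) = 90
Clamped end conditions give two more equations: 2h_0·M_0 + h_0·M_1 = 6(Δ_0 - S'(0)) = -60 and h_1·M_1 + 2h_1·M_2 = 6(S'(2) - Δ_1) = -72.
Hence M_0 = -56, M_1 = 52, M_2 = -62.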